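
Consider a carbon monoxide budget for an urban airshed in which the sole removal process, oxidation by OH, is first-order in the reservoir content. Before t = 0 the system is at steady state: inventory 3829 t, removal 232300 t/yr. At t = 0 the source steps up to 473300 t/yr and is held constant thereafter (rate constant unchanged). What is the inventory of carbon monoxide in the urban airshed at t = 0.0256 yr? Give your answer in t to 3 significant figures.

τ = M₀/F₀ = 3829/232300 = 0.01648 yr; rate constant k = 1/τ.
New steady state M_∞ = F₁/k = F₁·τ = 473300 × 0.01648 = 7801.4 t.
M(t) = M_∞ + (M₀ − M_∞)·e^(−t/τ); t/τ = 0.0256/0.01648 = 1.553, so e^(−t/τ) = 0.2116.
M(t) = 7801.4 − 3972 × 0.2116 = 6960.9 t.

6960 t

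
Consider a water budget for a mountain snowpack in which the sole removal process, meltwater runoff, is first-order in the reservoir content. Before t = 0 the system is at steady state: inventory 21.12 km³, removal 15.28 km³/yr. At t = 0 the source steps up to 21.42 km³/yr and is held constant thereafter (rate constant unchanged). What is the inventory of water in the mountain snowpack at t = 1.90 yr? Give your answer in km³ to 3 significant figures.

27.5 km³

Residence time τ = M₀/F₀ = 1.382 yr. The eventual steady state is M_∞ = M₀·(F₁/F₀) = 21.12 × 21.42/15.28 = 29.607 km³.
The anomaly ΔM(t) = M(t) − M_∞ decays as ΔM₀·e^(−t/τ) with ΔM₀ = 21.12 − 29.607 = −8.487 km³.
At t = 1.90 yr, e^(−t/τ) = e^(−1.375) = 0.2529, so ΔM = −2.147 km³ and M = 29.607 − 2.147 = 27.460 km³.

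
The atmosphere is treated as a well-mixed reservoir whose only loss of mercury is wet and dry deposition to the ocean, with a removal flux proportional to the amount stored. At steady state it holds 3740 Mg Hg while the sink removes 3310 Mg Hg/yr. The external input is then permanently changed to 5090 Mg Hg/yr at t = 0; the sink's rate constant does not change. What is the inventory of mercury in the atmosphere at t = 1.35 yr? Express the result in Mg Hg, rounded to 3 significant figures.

5140 Mg Hg

The sink rate constant is k = F₀/M₀ = 3310/3740 = 0.8850 yr⁻¹.
Solving dM/dt = F₁ − kM with M(0) = M₀ gives M(t) = F₁/k + (M₀ − F₁/k)·e^(−kt).
F₁/k = 5090/0.8850 = 5751.2 Mg Hg; kt = 0.8850 × 1.35 = 1.195, e^(−kt) = 0.3028.
M(1.35) = 5751.2 + (3740 − 5751.2) × 0.3028 = 5751.2 − 608.9 = 5142.3 Mg Hg.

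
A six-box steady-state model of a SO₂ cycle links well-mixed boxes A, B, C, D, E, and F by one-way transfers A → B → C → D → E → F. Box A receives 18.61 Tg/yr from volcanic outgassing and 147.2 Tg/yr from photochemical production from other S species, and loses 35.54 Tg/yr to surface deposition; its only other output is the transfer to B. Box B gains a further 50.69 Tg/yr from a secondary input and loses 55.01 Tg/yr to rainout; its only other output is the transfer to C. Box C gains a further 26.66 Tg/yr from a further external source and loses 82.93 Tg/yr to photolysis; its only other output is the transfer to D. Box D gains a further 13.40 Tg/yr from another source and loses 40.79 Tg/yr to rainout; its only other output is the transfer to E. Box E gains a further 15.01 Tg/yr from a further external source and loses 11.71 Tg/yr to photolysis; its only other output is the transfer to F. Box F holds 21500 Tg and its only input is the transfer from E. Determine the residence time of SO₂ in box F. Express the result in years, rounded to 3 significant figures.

472 yr

Box A: F(A→B) = (18.61 + 147.2) − 35.54 = 130.27 Tg/yr.
Box B: F(B→C) = (130.27 + 50.69) − 55.01 = 125.95 Tg/yr.
Box C: F(C→D) = (125.95 + 26.66) − 82.93 = 69.680 Tg/yr.
Box D: F(D→E) = (69.680 + 13.40) − 40.79 = 42.290 Tg/yr.
Box E: F(E→F) = (42.290 + 15.01) − 11.71 = 45.590 Tg/yr.
Box F throughput = its input = 45.590 Tg/yr; τ = 21500 / 45.590 = 471.6 yr.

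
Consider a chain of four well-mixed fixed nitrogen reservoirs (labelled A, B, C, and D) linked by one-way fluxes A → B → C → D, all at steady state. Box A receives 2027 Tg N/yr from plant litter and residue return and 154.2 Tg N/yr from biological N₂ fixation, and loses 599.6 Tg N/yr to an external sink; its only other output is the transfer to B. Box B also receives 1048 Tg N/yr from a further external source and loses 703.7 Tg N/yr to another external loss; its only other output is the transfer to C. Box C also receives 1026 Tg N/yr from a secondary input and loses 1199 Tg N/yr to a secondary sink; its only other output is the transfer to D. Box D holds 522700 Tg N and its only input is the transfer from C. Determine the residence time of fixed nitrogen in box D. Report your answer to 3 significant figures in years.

298 yr

Box A: F(A→B) = (2027 + 154.2) − 599.6 = 1581.6 Tg N/yr.
Box B: F(B→C) = (1581.6 + 1048) − 703.7 = 1925.9 Tg N/yr.
Box C: F(C→D) = (1925.9 + 1026) − 1199 = 1752.9 Tg N/yr.
Box D throughput = its input = 1752.9 Tg N/yr; τ = 522700 / 1752.9 = 298.2 yr.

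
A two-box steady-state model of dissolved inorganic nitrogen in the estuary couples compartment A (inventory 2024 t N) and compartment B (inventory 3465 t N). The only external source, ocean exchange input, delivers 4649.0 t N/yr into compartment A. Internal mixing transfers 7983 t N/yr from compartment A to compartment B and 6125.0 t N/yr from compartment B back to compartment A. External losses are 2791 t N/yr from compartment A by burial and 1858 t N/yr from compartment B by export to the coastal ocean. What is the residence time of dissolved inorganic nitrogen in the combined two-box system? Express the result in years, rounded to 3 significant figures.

1.18 yr

Residence time in the combined system uses the total inventory and the total *external* removal — internal exchanges between the two boxes cancel.
M_total = 2024 + 3465 = 5489.0 t N.
ΣF_external_out = 2791 + 1858 = 4649.0 t N/yr.
τ = M_total / ΣF_ext = 5489.0 / 4649.0 = 1.181 yr.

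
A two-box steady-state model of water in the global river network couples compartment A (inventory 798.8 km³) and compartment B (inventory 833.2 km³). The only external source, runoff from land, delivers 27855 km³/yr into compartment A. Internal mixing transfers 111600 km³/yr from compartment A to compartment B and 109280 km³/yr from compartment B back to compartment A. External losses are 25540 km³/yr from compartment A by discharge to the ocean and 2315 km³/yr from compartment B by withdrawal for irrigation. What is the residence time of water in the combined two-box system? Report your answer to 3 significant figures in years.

Treat the two boxes together as one reservoir: the mixing fluxes between them are internal recycling, so τ = ΣM / Σ(external losses).
M_total = 798.8 + 833.2 = 1632.0 km³.
ΣF_external_out = 25540 + 2315 = 27855 km³/yr.
τ = M_total / ΣF_ext = 1632.0 / 27855 = 0.05859 yr.

0.0586 yr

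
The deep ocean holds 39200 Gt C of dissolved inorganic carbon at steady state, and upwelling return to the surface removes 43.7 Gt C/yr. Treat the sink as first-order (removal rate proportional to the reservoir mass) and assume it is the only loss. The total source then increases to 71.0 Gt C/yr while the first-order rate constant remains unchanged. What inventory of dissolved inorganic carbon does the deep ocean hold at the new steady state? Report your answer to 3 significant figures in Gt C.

63700 Gt C

Rate constant k = F/M = 43.7 / 39200 = 0.001115 yr⁻¹.
At the new steady state, source = k·M_new ⇒ M_new = 71.0 / 0.001115 = 63690 Gt C.
(Equivalently M_new = M × F_new/F_old = 39200 × 71.0/43.7.)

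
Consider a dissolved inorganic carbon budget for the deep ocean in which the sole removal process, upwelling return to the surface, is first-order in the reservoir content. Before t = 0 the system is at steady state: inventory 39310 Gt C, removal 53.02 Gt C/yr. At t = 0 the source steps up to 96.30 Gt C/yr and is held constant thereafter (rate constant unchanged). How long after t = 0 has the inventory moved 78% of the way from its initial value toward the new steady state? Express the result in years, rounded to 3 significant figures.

τ = M₀/F₀ = 39310/53.02 = 741.4 yr.
The remaining gap fraction is e^(−t/τ); 78% covered ⇒ e^(−t/τ) = 0.220.
t = −τ ln(0.220) = 741.4 × 1.514 = 1123 yr.

1120 yr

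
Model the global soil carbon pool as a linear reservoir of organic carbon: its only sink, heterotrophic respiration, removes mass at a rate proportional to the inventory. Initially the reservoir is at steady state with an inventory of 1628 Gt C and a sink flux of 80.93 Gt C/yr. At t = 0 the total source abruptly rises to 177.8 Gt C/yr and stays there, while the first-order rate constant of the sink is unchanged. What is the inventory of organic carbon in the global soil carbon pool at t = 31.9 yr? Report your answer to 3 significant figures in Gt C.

3180 Gt C

The sink rate constant is k = F₀/M₀ = 80.93/1628 = 0.04971 yr⁻¹.
Solving dM/dt = F₁ − kM with M(0) = M₀ gives M(t) = F₁/k + (M₀ − F₁/k)·e^(−kt).
F₁/k = 177.8/0.04971 = 3576.7 Gt C; kt = 0.04971 × 31.9 = 1.586, e^(−kt) = 0.2048.
M(31.9) = 3576.7 + (1628 − 3576.7) × 0.2048 = 3576.7 − 399.1 = 3177.6 Gt C.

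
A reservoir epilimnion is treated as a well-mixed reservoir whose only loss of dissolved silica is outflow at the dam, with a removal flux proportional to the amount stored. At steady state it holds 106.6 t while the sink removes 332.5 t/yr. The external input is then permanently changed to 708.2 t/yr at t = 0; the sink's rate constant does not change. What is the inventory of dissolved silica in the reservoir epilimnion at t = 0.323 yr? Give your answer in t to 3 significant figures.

The sink rate constant is k = F₀/M₀ = 332.5/106.6 = 3.119 yr⁻¹.
Solving dM/dt = F₁ − kM with M(0) = M₀ gives M(t) = F₁/k + (M₀ − F₁/k)·e^(−kt).
F₁/k = 708.2/3.119 = 227.05 t; kt = 3.119 × 0.323 = 1.007, e^(−kt) = 0.3651.
M(0.323) = 227.05 + (106.6 − 227.05) × 0.3651 = 227.05 − 43.98 = 183.07 t.

183 t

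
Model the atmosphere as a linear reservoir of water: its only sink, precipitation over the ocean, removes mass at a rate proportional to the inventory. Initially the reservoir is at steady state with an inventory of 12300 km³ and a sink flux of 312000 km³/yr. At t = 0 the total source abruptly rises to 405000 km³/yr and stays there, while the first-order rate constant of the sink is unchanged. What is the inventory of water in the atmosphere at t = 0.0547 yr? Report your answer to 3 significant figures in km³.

Residence time τ = M₀/F₀ = 0.03942 yr. The eventual steady state is M_∞ = M₀·(F₁/F₀) = 12300 × 405000/312000 = 15966 km³.
The anomaly ΔM(t) = M(t) − M_∞ decays as ΔM₀·e^(−t/τ) with ΔM₀ = 12300 − 15966 = −3666 km³.
At t = 0.0547 yr, e^(−t/τ) = e^(−1.388) = 0.2497, so ΔM = −915.5 km³ and M = 15966 − 915.5 = 15051 km³.

15100 km³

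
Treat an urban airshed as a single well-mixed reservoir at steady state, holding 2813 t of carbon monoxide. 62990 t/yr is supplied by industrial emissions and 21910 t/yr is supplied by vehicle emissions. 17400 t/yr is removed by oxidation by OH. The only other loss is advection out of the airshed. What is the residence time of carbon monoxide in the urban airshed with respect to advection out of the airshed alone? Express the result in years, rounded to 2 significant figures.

0.042 yr

At steady state ΣF_in = ΣF_out.
ΣF_in = 62990 + 21910 = 84900 t/yr.
Advection out of the airshed flux = ΣF_in − (17400) = 84900 − 17400 = 67500 t/yr.
τ = M / F = 2813 / 67500 = 0.04167 yr.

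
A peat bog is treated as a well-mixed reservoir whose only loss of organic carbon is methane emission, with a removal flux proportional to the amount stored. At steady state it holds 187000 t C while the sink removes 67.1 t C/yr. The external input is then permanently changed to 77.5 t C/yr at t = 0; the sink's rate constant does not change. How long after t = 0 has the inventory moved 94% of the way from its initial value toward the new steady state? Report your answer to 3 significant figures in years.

τ = M₀/F₀ = 187000/67.1 = 2787 yr.
The remaining gap fraction is e^(−t/τ); 94% covered ⇒ e^(−t/τ) = 0.0600.
t = −τ ln(0.0600) = 2787 × 2.813 = 7841 yr.

7840 yr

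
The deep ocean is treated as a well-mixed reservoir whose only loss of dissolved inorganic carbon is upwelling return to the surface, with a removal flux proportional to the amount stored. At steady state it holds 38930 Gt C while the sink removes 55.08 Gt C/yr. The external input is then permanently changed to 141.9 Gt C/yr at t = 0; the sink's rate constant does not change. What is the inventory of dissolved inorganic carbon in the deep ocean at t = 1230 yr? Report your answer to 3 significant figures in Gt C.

89500 Gt C

Residence time τ = M₀/F₀ = 706.8 yr. The eventual steady state is M_∞ = M₀·(F₁/F₀) = 38930 × 141.9/55.08 = 100290 Gt C.
The anomaly ΔM(t) = M(t) − M_∞ decays as ΔM₀·e^(−t/τ) with ΔM₀ = 38930 − 100290 = −61360 Gt C.
At t = 1230 yr, e^(−t/τ) = e^(−1.740) = 0.1755, so ΔM = −10770 Gt C and M = 100290 − 10770 = 89526 Gt C.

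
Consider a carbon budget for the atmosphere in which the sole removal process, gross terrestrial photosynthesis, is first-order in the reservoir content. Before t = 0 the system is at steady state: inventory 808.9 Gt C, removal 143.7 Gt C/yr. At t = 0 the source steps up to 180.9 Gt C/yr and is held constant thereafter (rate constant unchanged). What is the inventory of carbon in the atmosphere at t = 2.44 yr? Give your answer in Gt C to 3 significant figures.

The sink rate constant is k = F₀/M₀ = 143.7/808.9 = 0.1776 yr⁻¹.
Solving dM/dt = F₁ − kM with M(0) = M₀ gives M(t) = F₁/k + (M₀ − F₁/k)·e^(−kt).
F₁/k = 180.9/0.1776 = 1018.3 Gt C; kt = 0.1776 × 2.44 = 0.4335, e^(−kt) = 0.6483.
M(2.44) = 1018.3 + (808.9 − 1018.3) × 0.6483 = 1018.3 − 135.7 = 882.55 Gt C.

883 Gt C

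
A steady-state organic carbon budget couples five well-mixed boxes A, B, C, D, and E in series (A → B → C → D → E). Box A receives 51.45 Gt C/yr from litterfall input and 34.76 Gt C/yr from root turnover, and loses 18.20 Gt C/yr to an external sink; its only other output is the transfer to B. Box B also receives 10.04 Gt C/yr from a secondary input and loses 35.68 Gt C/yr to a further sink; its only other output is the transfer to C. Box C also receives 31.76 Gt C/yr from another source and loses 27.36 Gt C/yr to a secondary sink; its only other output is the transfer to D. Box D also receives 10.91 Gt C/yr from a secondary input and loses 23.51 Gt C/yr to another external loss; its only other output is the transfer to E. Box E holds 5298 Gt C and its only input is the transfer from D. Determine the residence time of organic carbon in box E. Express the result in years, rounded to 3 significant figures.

Box A: F(A→B) = (51.45 + 34.76) − 18.20 = 68.010 Gt C/yr.
Box B: F(B→C) = (68.010 + 10.04) − 35.68 = 42.370 Gt C/yr.
Box C: F(C→D) = (42.370 + 31.76) − 27.36 = 46.770 Gt C/yr.
Box D: F(D→E) = (46.770 + 10.91) − 23.51 = 34.170 Gt C/yr.
Box E throughput = its input = 34.170 Gt C/yr; τ = 5298 / 34.170 = 155.0 yr.

155 yr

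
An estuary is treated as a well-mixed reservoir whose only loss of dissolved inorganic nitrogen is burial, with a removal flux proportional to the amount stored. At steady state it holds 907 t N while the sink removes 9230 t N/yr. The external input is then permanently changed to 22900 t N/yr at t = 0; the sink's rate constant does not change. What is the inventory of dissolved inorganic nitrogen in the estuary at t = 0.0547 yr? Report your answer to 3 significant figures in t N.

1480 t N

The sink rate constant is k = F₀/M₀ = 9230/907 = 10.18 yr⁻¹.
Solving dM/dt = F₁ − kM with M(0) = M₀ gives M(t) = F₁/k + (M₀ − F₁/k)·e^(−kt).
F₁/k = 22900/10.18 = 2250.3 t N; kt = 10.18 × 0.0547 = 0.5566, e^(−kt) = 0.5731.
M(0.0547) = 2250.3 + (907 − 2250.3) × 0.5731 = 2250.3 − 769.9 = 1480.4 t N.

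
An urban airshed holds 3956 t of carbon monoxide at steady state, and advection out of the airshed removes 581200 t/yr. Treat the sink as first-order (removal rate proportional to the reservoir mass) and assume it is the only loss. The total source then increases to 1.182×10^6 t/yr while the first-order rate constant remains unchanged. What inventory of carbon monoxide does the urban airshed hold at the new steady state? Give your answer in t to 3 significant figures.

Rate constant k = F/M = 581200 / 3956 = 146.9 yr⁻¹.
At the new steady state, source = k·M_new ⇒ M_new = 1.182×10^6 / 146.9 = 8045 t.
(Equivalently M_new = M × F_new/F_old = 3956 × 1.182×10^6/581200.)

8050 t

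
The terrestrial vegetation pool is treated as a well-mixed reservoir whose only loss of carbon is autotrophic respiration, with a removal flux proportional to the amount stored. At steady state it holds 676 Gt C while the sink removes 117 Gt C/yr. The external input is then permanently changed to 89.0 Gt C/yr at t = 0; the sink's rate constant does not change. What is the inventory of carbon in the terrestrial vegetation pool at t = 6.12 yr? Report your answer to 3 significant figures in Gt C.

570 Gt C

Residence time τ = M₀/F₀ = 5.778 yr. The eventual steady state is M_∞ = M₀·(F₁/F₀) = 676 × 89.0/117 = 514.22 Gt C.
The anomaly ΔM(t) = M(t) − M_∞ decays as ΔM₀·e^(−t/τ) with ΔM₀ = 676 − 514.22 = 161.8 Gt C.
At t = 6.12 yr, e^(−t/τ) = e^(−1.059) = 0.3467, so ΔM = 56.09 Gt C and M = 514.22 + 56.09 = 570.31 Gt C.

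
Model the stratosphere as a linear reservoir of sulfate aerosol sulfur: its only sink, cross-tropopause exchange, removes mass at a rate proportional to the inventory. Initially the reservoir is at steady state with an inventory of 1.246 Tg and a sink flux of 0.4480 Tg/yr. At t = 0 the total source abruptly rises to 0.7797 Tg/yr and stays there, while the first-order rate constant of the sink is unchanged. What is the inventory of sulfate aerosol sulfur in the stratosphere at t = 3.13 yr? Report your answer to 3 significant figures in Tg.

1.87 Tg

Residence time τ = M₀/F₀ = 2.781 yr. The eventual steady state is M_∞ = M₀·(F₁/F₀) = 1.246 × 0.7797/0.4480 = 2.1685 Tg.
The anomaly ΔM(t) = M(t) − M_∞ decays as ΔM₀·e^(−t/τ) with ΔM₀ = 1.246 − 2.1685 = −0.9225 Tg.
At t = 3.13 yr, e^(−t/τ) = e^(−1.125) = 0.3245, so ΔM = −0.2994 Tg and M = 2.1685 − 0.2994 = 1.8692 Tg.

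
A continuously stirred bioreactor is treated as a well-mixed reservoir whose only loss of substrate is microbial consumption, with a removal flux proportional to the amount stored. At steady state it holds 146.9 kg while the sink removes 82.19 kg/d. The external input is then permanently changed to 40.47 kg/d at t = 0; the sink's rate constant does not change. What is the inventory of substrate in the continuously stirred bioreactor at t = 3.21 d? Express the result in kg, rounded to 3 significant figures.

84.7 kg

τ = M₀/F₀ = 146.9/82.19 = 1.787 d; rate constant k = 1/τ.
New steady state M_∞ = F₁/k = F₁·τ = 40.47 × 1.787 = 72.333 kg.
M(t) = M_∞ + (M₀ − M_∞)·e^(−t/τ); t/τ = 3.21/1.787 = 1.796, so e^(−t/τ) = 0.1660.
M(t) = 72.333 + 74.57 × 0.1660 = 84.708 kg.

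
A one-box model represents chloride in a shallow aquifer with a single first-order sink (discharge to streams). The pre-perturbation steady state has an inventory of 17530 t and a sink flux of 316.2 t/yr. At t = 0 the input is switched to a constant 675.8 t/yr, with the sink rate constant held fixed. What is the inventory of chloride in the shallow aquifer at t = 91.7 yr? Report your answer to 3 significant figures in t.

The sink rate constant is k = F₀/M₀ = 316.2/17530 = 0.01804 yr⁻¹.
Solving dM/dt = F₁ − kM with M(0) = M₀ gives M(t) = F₁/k + (M₀ − F₁/k)·e^(−kt).
F₁/k = 675.8/0.01804 = 37466 t; kt = 0.01804 × 91.7 = 1.654, e^(−kt) = 0.1913.
M(91.7) = 37466 + (17530 − 37466) × 0.1913 = 37466 − 3813 = 33653 t.

33700 t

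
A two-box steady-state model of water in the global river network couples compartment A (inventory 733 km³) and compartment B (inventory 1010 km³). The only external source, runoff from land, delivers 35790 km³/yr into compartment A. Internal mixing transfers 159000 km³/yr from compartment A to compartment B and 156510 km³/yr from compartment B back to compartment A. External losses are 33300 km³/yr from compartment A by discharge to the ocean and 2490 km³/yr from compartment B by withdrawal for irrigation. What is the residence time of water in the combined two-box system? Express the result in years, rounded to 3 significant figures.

For the system as a whole, the A↔B exchange is internal and contributes nothing to the throughput; only the external sinks remove mass.
M_total = 733 + 1010 = 1743.0 km³.
ΣF_external_out = 33300 + 2490 = 35790 km³/yr.
τ = M_total / ΣF_ext = 1743.0 / 35790 = 0.04870 yr.

0.0487 yr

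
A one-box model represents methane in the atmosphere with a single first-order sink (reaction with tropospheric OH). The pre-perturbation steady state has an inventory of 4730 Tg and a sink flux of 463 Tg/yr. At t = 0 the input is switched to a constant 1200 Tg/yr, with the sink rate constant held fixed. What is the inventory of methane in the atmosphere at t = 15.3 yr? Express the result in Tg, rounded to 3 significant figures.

10600 Tg

τ = M₀/F₀ = 4730/463 = 10.22 yr; rate constant k = 1/τ.
New steady state M_∞ = F₁/k = F₁·τ = 1200 × 10.22 = 12259 Tg.
M(t) = M_∞ + (M₀ − M_∞)·e^(−t/τ); t/τ = 15.3/10.22 = 1.498, so e^(−t/τ) = 0.2237.
M(t) = 12259 − 7529 × 0.2237 = 10575 Tg.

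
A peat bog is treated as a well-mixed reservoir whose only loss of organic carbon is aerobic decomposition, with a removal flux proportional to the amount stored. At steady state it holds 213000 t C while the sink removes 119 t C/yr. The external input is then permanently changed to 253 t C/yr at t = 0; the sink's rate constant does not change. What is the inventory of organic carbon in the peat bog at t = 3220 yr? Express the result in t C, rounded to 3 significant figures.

The sink rate constant is k = F₀/M₀ = 119/213000 = 0.0005587 yr⁻¹.
Solving dM/dt = F₁ − kM with M(0) = M₀ gives M(t) = F₁/k + (M₀ − F₁/k)·e^(−kt).
F₁/k = 253/0.0005587 = 452850 t C; kt = 0.0005587 × 3220 = 1.799, e^(−kt) = 0.1655.
M(3220) = 452850 + (213000 − 452850) × 0.1655 = 452850 − 39690 = 413160 t C.

413000 t C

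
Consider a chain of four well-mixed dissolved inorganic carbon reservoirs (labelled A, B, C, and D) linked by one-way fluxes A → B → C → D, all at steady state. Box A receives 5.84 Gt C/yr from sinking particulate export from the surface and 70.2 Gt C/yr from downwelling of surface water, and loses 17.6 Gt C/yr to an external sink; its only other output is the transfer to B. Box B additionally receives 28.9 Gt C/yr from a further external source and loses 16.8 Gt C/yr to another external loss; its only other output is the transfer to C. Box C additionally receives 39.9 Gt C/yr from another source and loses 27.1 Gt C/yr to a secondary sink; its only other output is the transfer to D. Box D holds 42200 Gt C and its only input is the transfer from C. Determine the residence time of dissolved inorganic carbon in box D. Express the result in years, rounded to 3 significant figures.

506 yr

Box A: F(A→B) = (5.84 + 70.2) − 17.6 = 58.440 Gt C/yr.
Box B: F(B→C) = (58.440 + 28.9) − 16.8 = 70.540 Gt C/yr.
Box C: F(C→D) = (70.540 + 39.9) − 27.1 = 83.340 Gt C/yr.
Box D throughput = its input = 83.340 Gt C/yr; τ = 42200 / 83.340 = 506.4 yr.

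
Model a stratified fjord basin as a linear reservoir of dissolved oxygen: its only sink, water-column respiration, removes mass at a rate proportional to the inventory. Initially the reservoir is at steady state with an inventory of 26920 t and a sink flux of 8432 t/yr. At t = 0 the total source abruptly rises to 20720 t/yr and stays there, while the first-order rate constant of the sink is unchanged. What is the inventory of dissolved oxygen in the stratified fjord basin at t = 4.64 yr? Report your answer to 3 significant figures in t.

The sink rate constant is k = F₀/M₀ = 8432/26920 = 0.3132 yr⁻¹.
Solving dM/dt = F₁ − kM with M(0) = M₀ gives M(t) = F₁/k + (M₀ − F₁/k)·e^(−kt).
F₁/k = 20720/0.3132 = 66151 t; kt = 0.3132 × 4.64 = 1.453, e^(−kt) = 0.2338.
M(4.64) = 66151 + (26920 − 66151) × 0.2338 = 66151 − 9171 = 56979 t.

57000 t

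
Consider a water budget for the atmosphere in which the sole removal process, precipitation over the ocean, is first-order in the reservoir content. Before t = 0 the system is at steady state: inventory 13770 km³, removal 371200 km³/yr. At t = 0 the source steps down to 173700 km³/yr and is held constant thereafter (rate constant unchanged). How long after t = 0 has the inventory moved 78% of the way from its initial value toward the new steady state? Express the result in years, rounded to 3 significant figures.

τ = M₀/F₀ = 13770/371200 = 0.03710 yr.
The remaining gap fraction is e^(−t/τ); 78% covered ⇒ e^(−t/τ) = 0.220.
t = −τ ln(0.220) = 0.03710 × 1.514 = 0.05617 yr.

0.0562 yr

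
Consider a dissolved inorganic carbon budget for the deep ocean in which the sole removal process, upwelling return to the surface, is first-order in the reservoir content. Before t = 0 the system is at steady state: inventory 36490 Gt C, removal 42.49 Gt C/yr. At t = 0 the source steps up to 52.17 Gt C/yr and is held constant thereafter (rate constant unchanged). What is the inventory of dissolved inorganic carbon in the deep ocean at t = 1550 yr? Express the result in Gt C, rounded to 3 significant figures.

43400 Gt C

The sink rate constant is k = F₀/M₀ = 42.49/36490 = 0.001164 yr⁻¹.
Solving dM/dt = F₁ − kM with M(0) = M₀ gives M(t) = F₁/k + (M₀ − F₁/k)·e^(−kt).
F₁/k = 52.17/0.001164 = 44803 Gt C; kt = 0.001164 × 1550 = 1.805, e^(−kt) = 0.1645.
M(1550) = 44803 + (36490 − 44803) × 0.1645 = 44803 − 1367 = 43436 Gt C.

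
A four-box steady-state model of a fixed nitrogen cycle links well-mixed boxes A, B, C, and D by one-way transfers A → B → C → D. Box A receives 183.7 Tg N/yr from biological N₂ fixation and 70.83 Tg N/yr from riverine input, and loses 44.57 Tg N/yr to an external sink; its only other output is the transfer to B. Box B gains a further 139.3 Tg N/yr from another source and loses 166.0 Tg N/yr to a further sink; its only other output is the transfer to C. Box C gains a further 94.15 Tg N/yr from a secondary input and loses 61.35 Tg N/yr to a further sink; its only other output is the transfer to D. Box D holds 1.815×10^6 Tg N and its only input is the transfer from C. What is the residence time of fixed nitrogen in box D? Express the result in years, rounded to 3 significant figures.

8400 yr

Box A: F(A→B) = (183.7 + 70.83) − 44.57 = 209.96 Tg N/yr.
Box B: F(B→C) = (209.96 + 139.3) − 166.0 = 183.26 Tg N/yr.
Box C: F(C→D) = (183.26 + 94.15) − 61.35 = 216.06 Tg N/yr.
Box D throughput = its input = 216.06 Tg N/yr; τ = 1.815×10^6 / 216.06 = 8400 yr.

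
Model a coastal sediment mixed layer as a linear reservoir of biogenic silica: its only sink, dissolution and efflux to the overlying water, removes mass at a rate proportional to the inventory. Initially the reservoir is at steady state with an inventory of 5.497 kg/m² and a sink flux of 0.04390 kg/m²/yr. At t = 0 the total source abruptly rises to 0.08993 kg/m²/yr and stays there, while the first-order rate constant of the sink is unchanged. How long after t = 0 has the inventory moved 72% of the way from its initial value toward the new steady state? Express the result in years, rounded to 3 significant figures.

τ = M₀/F₀ = 5.497/0.04390 = 125.2 yr.
The remaining gap fraction is e^(−t/τ); 72% covered ⇒ e^(−t/τ) = 0.280.
t = −τ ln(0.280) = 125.2 × 1.273 = 159.4 yr.

159 yr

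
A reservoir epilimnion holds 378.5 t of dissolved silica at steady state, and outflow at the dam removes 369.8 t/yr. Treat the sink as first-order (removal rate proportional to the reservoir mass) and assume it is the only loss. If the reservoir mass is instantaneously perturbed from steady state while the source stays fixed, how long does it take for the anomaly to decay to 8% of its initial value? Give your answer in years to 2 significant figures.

For a linear reservoir the anomaly decays as exp(−t/τ) with τ = M/F = 378.5/369.8 = 1.024 yr.
exp(−t/τ) = 0.08 ⇒ t = −τ ln(0.08) = 1.024 × 2.526 = 2.585 yr.

2.6 yr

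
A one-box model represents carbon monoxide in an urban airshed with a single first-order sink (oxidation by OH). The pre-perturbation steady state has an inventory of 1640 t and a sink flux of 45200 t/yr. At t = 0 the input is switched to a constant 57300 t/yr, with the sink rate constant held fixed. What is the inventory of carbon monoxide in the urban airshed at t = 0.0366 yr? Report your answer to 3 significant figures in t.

τ = M₀/F₀ = 1640/45200 = 0.03628 yr; rate constant k = 1/τ.
New steady state M_∞ = F₁/k = F₁·τ = 57300 × 0.03628 = 2079.0 t.
M(t) = M_∞ + (M₀ − M_∞)·e^(−t/τ); t/τ = 0.0366/0.03628 = 1.009, so e^(−t/τ) = 0.3647.
M(t) = 2079.0 − 439.0 × 0.3647 = 1918.9 t.

1920 t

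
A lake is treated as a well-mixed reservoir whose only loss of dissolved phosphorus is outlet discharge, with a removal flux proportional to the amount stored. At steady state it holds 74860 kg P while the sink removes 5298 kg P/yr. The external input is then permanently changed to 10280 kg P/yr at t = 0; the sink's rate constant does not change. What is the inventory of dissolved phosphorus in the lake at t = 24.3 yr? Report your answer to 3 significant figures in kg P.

Residence time τ = M₀/F₀ = 14.13 yr. The eventual steady state is M_∞ = M₀·(F₁/F₀) = 74860 × 10280/5298 = 145250 kg P.
The anomaly ΔM(t) = M(t) − M_∞ decays as ΔM₀·e^(−t/τ) with ΔM₀ = 74860 − 145250 = −70390 kg P.
At t = 24.3 yr, e^(−t/τ) = e^(−1.720) = 0.1791, so ΔM = −12610 kg P and M = 145250 − 12610 = 132650 kg P.

133000 kg P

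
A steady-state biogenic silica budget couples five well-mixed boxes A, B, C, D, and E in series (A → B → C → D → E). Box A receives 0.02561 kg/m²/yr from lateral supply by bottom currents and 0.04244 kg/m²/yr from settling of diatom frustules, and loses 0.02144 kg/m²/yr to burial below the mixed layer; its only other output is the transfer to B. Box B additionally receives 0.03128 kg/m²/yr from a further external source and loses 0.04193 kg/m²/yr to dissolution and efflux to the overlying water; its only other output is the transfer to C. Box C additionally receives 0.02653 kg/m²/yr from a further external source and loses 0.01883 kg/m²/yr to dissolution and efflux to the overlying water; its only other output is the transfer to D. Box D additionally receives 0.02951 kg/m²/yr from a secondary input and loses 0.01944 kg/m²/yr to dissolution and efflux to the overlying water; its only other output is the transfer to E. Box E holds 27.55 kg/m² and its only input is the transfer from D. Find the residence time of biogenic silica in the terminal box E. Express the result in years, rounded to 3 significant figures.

Box A: F(A→B) = (0.02561 + 0.04244) − 0.02144 = 0.046610 kg/m²/yr.
Box B: F(B→C) = (0.046610 + 0.03128) − 0.04193 = 0.035960 kg/m²/yr.
Box C: F(C→D) = (0.035960 + 0.02653) − 0.01883 = 0.043660 kg/m²/yr.
Box D: F(D→E) = (0.043660 + 0.02951) − 0.01944 = 0.053730 kg/m²/yr.
Box E throughput = its input = 0.053730 kg/m²/yr; τ = 27.55 / 0.053730 = 512.7 yr.

513 yr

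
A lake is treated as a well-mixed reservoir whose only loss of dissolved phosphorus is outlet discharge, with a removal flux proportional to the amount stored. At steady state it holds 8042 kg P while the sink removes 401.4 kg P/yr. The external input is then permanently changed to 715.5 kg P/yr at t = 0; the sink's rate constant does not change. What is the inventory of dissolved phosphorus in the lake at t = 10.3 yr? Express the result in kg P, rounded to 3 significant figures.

τ = M₀/F₀ = 8042/401.4 = 20.03 yr; rate constant k = 1/τ.
New steady state M_∞ = F₁/k = F₁·τ = 715.5 × 20.03 = 14335 kg P.
M(t) = M_∞ + (M₀ − M_∞)·e^(−t/τ); t/τ = 10.3/20.03 = 0.5141, so e^(−t/τ) = 0.5980.
M(t) = 14335 − 6293 × 0.5980 = 10572 kg P.

10600 kg P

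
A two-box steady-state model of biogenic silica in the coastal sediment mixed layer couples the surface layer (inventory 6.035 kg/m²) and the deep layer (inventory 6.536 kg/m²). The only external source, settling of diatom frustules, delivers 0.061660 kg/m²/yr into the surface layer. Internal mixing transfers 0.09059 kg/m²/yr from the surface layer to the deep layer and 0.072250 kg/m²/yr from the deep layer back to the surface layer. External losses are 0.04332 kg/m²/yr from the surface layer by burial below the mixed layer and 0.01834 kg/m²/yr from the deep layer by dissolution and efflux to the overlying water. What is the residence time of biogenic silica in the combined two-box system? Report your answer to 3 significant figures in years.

For the system as a whole, the A↔B exchange is internal and contributes nothing to the throughput; only the external sinks remove mass.
M_total = 6.035 + 6.536 = 12.571 kg/m².
ΣF_external_out = 0.04332 + 0.01834 = 0.061660 kg/m²/yr.
τ = M_total / ΣF_ext = 12.571 / 0.061660 = 203.9 yr.

204 yr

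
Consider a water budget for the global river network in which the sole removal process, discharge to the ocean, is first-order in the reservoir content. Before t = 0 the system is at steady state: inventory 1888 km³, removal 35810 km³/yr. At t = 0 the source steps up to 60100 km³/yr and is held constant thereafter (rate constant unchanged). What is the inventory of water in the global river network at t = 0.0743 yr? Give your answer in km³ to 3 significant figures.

The sink rate constant is k = F₀/M₀ = 35810/1888 = 18.97 yr⁻¹.
Solving dM/dt = F₁ − kM with M(0) = M₀ gives M(t) = F₁/k + (M₀ − F₁/k)·e^(−kt).
F₁/k = 60100/18.97 = 3168.6 km³; kt = 18.97 × 0.0743 = 1.409, e^(−kt) = 0.2443.
M(0.0743) = 3168.6 + (1888 − 3168.6) × 0.2443 = 3168.6 − 312.9 = 2855.7 km³.

2860 km³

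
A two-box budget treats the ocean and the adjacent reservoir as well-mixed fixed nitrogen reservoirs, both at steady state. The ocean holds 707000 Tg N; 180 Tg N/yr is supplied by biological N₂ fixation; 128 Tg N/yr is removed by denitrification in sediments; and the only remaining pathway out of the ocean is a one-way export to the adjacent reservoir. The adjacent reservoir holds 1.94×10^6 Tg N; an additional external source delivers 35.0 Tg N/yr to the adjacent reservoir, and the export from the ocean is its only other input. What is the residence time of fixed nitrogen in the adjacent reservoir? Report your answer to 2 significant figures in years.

22000 yr

Balance the ocean: ΣF_in = 180.00 Tg N/yr.
Export to the adjacent reservoir = ΣF_in − (128) = 52.000 Tg N/yr.
Total input to the adjacent reservoir = 52.000 + 35.0 = 87.000 Tg N/yr; at steady state this equals its total output.
τ = M / F = 1.94×10^6 / 87.000 = 22300 yr.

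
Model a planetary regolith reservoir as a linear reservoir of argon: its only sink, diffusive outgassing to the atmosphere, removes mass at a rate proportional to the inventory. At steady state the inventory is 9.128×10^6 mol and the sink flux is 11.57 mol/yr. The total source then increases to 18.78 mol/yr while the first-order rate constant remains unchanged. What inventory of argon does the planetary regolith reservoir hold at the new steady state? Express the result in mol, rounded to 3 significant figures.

Rate constant k = F/M = 11.57 / 9.128×10^6 = 1.268×10^-6 yr⁻¹.
At the new steady state, source = k·M_new ⇒ M_new = 18.78 / 1.268×10^-6 = 1.482×10^7 mol.
(Equivalently M_new = M × F_new/F_old = 9.128×10^6 × 18.78/11.57.)

1.48×10^7 mol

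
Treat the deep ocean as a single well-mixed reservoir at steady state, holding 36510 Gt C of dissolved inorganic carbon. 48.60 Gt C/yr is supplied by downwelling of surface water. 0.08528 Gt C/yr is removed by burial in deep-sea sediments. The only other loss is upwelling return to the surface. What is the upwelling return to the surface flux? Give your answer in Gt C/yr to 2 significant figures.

49 Gt C/yr

At steady state ΣF_in = ΣF_out.
ΣF_in = 48.600 Gt C/yr.
Upwelling return to the surface flux = ΣF_in − (0.08528) = 48.600 − 0.08528 = 48.51 Gt C/yr.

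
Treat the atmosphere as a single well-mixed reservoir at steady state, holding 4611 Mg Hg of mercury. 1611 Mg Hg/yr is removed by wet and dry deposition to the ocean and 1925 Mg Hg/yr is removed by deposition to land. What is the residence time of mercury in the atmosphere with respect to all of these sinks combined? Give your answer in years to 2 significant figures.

Total removal flux = 1611 + 1925 = 3536.0 Mg Hg/yr.
τ = M / ΣF_out = 4611 / 3536.0 = 1.304 yr.

1.3 yr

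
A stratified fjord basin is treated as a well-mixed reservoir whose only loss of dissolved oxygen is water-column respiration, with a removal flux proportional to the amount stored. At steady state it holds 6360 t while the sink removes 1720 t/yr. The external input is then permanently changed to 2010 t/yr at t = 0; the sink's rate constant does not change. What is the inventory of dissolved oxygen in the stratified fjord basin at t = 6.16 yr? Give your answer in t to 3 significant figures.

7230 t

Residence time τ = M₀/F₀ = 3.698 yr. The eventual steady state is M_∞ = M₀·(F₁/F₀) = 6360 × 2010/1720 = 7432.3 t.
The anomaly ΔM(t) = M(t) − M_∞ decays as ΔM₀·e^(−t/τ) with ΔM₀ = 6360 − 7432.3 = −1072 t.
At t = 6.16 yr, e^(−t/τ) = e^(−1.666) = 0.1890, so ΔM = −202.7 t and M = 7432.3 − 202.7 = 7229.6 t.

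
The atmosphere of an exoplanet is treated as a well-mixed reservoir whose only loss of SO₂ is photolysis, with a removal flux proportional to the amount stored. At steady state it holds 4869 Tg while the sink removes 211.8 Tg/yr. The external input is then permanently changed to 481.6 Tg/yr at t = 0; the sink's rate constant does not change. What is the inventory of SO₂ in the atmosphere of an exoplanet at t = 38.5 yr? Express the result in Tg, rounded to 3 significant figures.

9910 Tg

The sink rate constant is k = F₀/M₀ = 211.8/4869 = 0.04350 yr⁻¹.
Solving dM/dt = F₁ − kM with M(0) = M₀ gives M(t) = F₁/k + (M₀ − F₁/k)·e^(−kt).
F₁/k = 481.6/0.04350 = 11071 Tg; kt = 0.04350 × 38.5 = 1.675, e^(−kt) = 0.1874.
M(38.5) = 11071 + (4869 − 11071) × 0.1874 = 11071 − 1162 = 9909.3 Tg.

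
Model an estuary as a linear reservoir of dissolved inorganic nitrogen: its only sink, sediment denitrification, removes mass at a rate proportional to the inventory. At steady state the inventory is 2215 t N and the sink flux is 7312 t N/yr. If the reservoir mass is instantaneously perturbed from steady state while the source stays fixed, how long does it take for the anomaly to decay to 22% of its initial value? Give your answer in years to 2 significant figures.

0.46 yr

For a linear reservoir the anomaly decays as exp(−t/τ) with τ = M/F = 2215/7312 = 0.3029 yr.
exp(−t/τ) = 0.22 ⇒ t = −τ ln(0.22) = 0.3029 × 1.514 = 0.4587 yr.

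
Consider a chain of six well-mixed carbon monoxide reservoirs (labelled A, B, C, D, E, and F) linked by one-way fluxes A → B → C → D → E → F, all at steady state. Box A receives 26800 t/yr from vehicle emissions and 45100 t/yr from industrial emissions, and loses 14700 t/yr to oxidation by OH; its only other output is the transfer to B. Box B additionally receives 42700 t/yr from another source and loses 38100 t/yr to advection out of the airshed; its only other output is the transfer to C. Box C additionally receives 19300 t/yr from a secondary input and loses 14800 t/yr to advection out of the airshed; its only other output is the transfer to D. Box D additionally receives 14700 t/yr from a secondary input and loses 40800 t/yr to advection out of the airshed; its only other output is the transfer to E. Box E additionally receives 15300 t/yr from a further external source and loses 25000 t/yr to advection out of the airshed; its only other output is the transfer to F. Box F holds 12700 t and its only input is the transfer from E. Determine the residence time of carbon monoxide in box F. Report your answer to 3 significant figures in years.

Box A: F(A→B) = (26800 + 45100) − 14700 = 57200 t/yr.
Box B: F(B→C) = (57200 + 42700) − 38100 = 61800 t/yr.
Box C: F(C→D) = (61800 + 19300) − 14800 = 66300 t/yr.
Box D: F(D→E) = (66300 + 14700) − 40800 = 40200 t/yr.
Box E: F(E→F) = (40200 + 15300) − 25000 = 30500 t/yr.
Box F throughput = its input = 30500 t/yr; τ = 12700 / 30500 = 0.4164 yr.

0.416 yr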